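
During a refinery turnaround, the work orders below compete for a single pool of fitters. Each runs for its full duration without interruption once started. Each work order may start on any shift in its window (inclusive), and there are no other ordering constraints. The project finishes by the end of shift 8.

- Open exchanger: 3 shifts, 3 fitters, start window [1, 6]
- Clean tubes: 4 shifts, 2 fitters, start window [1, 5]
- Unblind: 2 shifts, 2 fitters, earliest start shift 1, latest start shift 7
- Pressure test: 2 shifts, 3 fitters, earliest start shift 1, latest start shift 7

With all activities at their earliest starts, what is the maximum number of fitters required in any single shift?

10

Early-start schedule: Open exchanger@1, Clean tubes@1, Unblind@1, Pressure test@1.
Load per shift: shift 1: 10, shift 2: 10, shift 3: 5, shift 4: 2, shift 5: 0, shift 6: 0, shift 7: 0, shift 8: 0.
Peak is 10.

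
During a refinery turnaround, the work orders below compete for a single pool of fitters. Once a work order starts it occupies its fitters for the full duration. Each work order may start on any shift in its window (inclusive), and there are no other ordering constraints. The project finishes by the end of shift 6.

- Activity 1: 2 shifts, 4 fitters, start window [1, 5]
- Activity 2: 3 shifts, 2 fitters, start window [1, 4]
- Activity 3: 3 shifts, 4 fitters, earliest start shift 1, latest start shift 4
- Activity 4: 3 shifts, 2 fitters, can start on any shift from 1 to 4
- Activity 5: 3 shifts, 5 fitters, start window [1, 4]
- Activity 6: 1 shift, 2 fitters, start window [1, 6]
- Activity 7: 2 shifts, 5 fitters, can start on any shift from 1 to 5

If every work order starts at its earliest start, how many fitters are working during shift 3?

13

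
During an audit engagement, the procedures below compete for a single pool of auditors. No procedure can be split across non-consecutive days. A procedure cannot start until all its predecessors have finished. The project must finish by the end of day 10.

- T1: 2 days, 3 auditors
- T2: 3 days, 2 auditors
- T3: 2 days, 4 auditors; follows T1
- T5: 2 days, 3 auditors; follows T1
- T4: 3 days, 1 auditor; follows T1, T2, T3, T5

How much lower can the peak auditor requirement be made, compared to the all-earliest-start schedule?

4

Early-start peak: d1:5  d2:5  d3:9  d4:7  d5:1  d6:1  d7:1  d8:0  d9:0  d10:0 ⇒ 9.
Leveled (T1@1, T2@1, T3@4, T5@6, T4@8): d1:5  d2:5  d3:2  d4:4  d5:4  d6:3  d7:3  d8:1  d9:1  d10:1 ⇒ 5.
Reduction 9 − 5 = 4.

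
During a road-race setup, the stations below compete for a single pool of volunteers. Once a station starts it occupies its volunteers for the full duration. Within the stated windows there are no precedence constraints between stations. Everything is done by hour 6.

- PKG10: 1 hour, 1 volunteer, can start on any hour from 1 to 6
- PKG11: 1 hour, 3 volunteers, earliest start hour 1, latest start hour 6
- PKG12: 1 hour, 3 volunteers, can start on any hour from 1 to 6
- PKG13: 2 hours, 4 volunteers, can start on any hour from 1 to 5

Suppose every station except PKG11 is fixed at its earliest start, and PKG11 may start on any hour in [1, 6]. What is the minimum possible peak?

PKG11@1: h1:11  h2:4  h3:0  h4:0  h5:0  h6:0 → peak 11
PKG11@2: h1:8  h2:7  h3:0  h4:0  h5:0  h6:0 → peak 8
PKG11@3: h1:8  h2:4  h3:3  h4:0  h5:0  h6:0 → peak 8
PKG11@4: h1:8  h2:4  h3:0  h4:3  h5:0  h6:0 → peak 8
PKG11@5: h1:8  h2:4  h3:0  h4:0  h5:3  h6:0 → peak 8
PKG11@6: h1:8  h2:4  h3:0  h4:0  h5:0  h6:3 → peak 8
Best is PKG11@2, peak 8.

8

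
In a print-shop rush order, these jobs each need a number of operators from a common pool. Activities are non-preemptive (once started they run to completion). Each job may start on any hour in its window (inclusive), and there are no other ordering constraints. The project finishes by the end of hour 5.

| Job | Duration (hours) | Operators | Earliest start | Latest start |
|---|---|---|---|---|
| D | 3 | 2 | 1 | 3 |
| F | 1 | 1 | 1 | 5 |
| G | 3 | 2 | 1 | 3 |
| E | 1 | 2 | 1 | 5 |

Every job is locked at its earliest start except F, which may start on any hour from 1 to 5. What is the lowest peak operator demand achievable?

F@1: h1:7  h2:4  h3:4  h4:0  h5:0 → peak 7
F@2: h1:6  h2:5  h3:4  h4:0  h5:0 → peak 6
F@3: h1:6  h2:4  h3:5  h4:0  h5:0 → peak 6
F@4: h1:6  h2:4  h3:4  h4:1  h5:0 → peak 6
F@5: h1:6  h2:4  h3:4  h4:0  h5:1 → peak 6
Best is F@2, peak 6.

6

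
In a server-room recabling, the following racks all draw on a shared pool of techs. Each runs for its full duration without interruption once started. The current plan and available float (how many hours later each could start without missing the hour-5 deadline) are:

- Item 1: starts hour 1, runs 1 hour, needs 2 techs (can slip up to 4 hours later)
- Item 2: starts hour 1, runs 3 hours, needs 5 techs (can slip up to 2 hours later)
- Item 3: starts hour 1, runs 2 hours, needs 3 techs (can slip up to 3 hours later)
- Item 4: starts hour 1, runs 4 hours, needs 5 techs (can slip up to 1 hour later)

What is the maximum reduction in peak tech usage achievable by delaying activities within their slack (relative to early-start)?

5

Early-start peak: h1:15  h2:13  h3:10  h4:5  h5:0 ⇒ 15.
Leveled (Item 1@1, Item 2@1, Item 3@4, Item 4@2): h1:7  h2:10  h3:10  h4:8  h5:8 ⇒ 10.
Reduction 15 − 10 = 5.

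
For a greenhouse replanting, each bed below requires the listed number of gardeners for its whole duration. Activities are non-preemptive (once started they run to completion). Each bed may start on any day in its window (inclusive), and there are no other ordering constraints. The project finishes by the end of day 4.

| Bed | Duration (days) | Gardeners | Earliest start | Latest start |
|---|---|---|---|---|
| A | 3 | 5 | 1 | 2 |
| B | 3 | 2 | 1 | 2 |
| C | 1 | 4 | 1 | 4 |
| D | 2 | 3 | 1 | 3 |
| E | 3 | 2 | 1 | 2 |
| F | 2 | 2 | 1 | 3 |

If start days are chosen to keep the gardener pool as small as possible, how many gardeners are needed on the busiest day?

12

Early-start (A@1, B@1, C@1, D@1, E@1, F@1) gives peak 18: d1:18  d2:14  d3:9  d4:0.
Shift C→4, F→3.
Schedule A@1, B@1, C@4, D@1, E@1, F@3: d1:12  d2:12  d3:11  d4:6 — peak 12.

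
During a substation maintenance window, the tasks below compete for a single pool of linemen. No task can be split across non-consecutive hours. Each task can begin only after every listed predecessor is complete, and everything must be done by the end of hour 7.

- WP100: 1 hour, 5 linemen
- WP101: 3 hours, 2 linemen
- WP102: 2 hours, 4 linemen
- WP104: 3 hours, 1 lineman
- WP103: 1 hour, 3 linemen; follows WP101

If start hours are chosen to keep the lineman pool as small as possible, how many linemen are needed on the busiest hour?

Early-start (WP100@1, WP101@1, WP102@1, WP104@1, WP103@4) gives peak 12: h1:12  h2:7  h3:3  h4:3  h5:0  h6:0  h7:0.
Shift WP101→2, WP102→5, WP104→2, WP103→7.
Schedule WP100@1, WP101@2, WP102@5, WP104@2, WP103@7: h1:5  h2:3  h3:3  h4:3  h5:4  h6:4  h7:3 — peak 5.

5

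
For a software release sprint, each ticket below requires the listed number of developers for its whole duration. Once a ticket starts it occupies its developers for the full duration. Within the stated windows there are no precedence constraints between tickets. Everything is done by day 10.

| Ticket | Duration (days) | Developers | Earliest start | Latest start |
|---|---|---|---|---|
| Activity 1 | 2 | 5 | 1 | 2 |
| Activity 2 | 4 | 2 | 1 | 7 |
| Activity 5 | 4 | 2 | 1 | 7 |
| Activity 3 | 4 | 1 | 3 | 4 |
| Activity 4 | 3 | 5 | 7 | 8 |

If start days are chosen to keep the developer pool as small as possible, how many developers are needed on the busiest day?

Early-start (Activity 1@1, Activity 2@1, Activity 5@1, Activity 3@3, Activity 4@7) gives peak 9: d1:9  d2:9  d3:5  d4:5  d5:1  d6:1  d7:5  d8:5  d9:5  d10:0.
Shift Activity 2→3, Activity 5→3.
Schedule Activity 1@1, Activity 2@3, Activity 5@3, Activity 3@3, Activity 4@7: d1:5  d2:5  d3:5  d4:5  d5:5  d6:5  d7:5  d8:5  d9:5  d10:0 — peak 5.
Total developer-days = 45 over 10 days ⇒ peak ≥ ⌈45/10⌉ = 5, so 5 is optimal.

5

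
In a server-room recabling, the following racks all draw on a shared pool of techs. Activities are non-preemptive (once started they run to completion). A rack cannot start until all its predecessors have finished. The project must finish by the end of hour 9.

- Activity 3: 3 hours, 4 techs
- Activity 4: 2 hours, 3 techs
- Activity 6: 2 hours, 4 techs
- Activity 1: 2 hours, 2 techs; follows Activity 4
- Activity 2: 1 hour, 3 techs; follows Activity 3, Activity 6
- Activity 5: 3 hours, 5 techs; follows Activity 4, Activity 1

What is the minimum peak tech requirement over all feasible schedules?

7

Early-start (Activity 3@1, Activity 4@1, Activity 6@1, Activity 1@3, Activity 2@4, Activity 5@5) gives peak 11: h1:11  h2:11  h3:6  h4:5  h5:5  h6:5  h7:5  h8:0  h9:0.
Shift Activity 6→4, Activity 2→6, Activity 5→7.
Schedule Activity 3@1, Activity 4@1, Activity 6@4, Activity 1@3, Activity 2@6, Activity 5@7: h1:7  h2:7  h3:6  h4:6  h5:4  h6:3  h7:5  h8:5  h9:5 — peak 7.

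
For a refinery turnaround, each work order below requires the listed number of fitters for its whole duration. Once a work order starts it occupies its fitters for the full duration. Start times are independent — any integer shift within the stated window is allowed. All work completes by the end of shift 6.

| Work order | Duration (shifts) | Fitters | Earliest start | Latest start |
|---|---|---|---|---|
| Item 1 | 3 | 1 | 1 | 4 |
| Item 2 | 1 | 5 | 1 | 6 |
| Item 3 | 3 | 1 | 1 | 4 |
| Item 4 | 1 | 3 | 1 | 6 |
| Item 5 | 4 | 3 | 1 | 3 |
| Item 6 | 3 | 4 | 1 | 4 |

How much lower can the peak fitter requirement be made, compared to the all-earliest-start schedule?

10

Early-start peak: s1:17  s2:9  s3:9  s4:3  s5:0  s6:0 ⇒ 17.
Leveled (Item 1@1, Item 2@1, Item 3@1, Item 4@2, Item 5@3, Item 6@4): s1:7  s2:5  s3:5  s4:7  s5:7  s6:7 ⇒ 7.
Reduction 17 − 7 = 10.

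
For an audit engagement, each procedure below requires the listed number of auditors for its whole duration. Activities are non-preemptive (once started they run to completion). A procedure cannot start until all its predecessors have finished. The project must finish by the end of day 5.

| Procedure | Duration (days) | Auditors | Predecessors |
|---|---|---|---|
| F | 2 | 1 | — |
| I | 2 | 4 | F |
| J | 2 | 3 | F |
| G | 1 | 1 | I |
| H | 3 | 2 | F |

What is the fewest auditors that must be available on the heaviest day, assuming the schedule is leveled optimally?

Schedule F@1, I@3, J@3, G@5, H@3: d1:1  d2:1  d3:9  d4:9  d5:3 — peak 9.
No arrangement of the 2 feasible schedules does better.

9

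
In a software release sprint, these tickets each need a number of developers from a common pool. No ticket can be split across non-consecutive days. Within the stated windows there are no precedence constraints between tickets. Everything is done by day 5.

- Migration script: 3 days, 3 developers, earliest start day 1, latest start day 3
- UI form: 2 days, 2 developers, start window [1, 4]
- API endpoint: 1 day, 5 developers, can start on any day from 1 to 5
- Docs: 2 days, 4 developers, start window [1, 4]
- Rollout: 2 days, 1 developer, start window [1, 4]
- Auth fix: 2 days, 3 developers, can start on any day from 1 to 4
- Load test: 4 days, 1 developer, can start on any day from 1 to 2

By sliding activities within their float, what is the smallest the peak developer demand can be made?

8

Early-start (Migration script@1, UI form@1, API endpoint@1, Docs@1, Rollout@1, Auth fix@1, Load test@1) gives peak 19: d1:19  d2:14  d3:4  d4:1  d5:0.
Shift API endpoint→5, Docs→3, Auth fix→4.
Schedule Migration script@1, UI form@1, API endpoint@5, Docs@3, Rollout@1, Auth fix@4, Load test@1: d1:7  d2:7  d3:8  d4:8  d5:8 — peak 8.
Total developer-days = 38 over 5 days ⇒ peak ≥ ⌈38/5⌉ = 8, so 8 is optimal.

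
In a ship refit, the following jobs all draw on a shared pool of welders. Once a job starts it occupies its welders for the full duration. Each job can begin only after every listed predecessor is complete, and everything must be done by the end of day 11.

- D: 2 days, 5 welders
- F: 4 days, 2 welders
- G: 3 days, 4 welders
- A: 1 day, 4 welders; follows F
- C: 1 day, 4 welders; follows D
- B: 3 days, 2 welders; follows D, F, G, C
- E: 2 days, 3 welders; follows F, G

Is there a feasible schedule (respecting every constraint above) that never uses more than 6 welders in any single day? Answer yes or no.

Schedule D@1, F@3, G@3, A@7, C@6, B@7, E@8: d1:5  d2:5  d3:6  d4:6  d5:6  d6:6  d7:6  d8:5  d9:5  d10:0  d11:0 — peak 6 ≤ 6.

yes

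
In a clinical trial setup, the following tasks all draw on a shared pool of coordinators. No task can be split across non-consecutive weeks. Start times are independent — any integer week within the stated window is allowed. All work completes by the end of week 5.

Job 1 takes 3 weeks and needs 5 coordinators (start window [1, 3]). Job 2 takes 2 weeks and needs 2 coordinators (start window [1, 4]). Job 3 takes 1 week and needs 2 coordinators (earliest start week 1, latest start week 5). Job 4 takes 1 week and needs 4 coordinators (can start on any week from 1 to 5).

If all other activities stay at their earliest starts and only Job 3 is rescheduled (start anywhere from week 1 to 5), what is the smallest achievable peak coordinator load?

11

Job 3@1: w1:13  w2:7  w3:5  w4:0  w5:0 → peak 13
Job 3@2: w1:11  w2:9  w3:5  w4:0  w5:0 → peak 11
Job 3@3: w1:11  w2:7  w3:7  w4:0  w5:0 → peak 11
Job 3@4: w1:11  w2:7  w3:5  w4:2  w5:0 → peak 11
Job 3@5: w1:11  w2:7  w3:5  w4:0  w5:2 → peak 11
Best is Job 3@2, peak 11.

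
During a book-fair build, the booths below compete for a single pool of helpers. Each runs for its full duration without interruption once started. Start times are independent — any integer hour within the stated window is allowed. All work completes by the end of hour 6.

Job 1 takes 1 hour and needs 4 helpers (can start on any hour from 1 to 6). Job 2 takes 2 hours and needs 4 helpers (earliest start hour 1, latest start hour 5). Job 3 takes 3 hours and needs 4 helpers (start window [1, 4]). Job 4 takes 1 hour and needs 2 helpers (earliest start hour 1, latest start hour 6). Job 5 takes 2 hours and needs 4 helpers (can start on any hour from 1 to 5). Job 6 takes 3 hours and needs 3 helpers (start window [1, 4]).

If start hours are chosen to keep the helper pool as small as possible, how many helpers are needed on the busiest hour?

Early-start (Job 1@1, Job 2@1, Job 3@1, Job 4@1, Job 5@1, Job 6@1) gives peak 21: h1:21  h2:15  h3:7  h4:0  h5:0  h6:0.
Shift Job 3→2, Job 4→3, Job 5→5, Job 6→4.
Schedule Job 1@1, Job 2@1, Job 3@2, Job 4@3, Job 5@5, Job 6@4: h1:8  h2:8  h3:6  h4:7  h5:7  h6:7 — peak 8.
Total helper-hours = 43 over 6 hours ⇒ peak ≥ ⌈43/6⌉ = 8, so 8 is optimal.

8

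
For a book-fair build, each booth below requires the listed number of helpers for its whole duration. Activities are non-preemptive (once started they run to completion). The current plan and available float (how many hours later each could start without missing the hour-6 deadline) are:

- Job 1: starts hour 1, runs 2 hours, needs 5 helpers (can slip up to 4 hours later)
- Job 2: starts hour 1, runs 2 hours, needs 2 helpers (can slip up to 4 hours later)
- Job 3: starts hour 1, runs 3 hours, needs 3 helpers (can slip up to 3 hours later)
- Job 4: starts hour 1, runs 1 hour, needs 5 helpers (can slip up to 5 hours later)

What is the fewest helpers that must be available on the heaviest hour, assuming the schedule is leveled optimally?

5

Early-start (Job 1@1, Job 2@1, Job 3@1, Job 4@1) gives peak 15: h1:15  h2:10  h3:3  h4:0  h5:0  h6:0.
Shift Job 2→3, Job 3→3, Job 4→6.
Schedule Job 1@1, Job 2@3, Job 3@3, Job 4@6: h1:5  h2:5  h3:5  h4:5  h5:3  h6:5 — peak 5.
Total helper-hours = 28 over 6 hours ⇒ peak ≥ ⌈28/6⌉ = 5, so 5 is optimal.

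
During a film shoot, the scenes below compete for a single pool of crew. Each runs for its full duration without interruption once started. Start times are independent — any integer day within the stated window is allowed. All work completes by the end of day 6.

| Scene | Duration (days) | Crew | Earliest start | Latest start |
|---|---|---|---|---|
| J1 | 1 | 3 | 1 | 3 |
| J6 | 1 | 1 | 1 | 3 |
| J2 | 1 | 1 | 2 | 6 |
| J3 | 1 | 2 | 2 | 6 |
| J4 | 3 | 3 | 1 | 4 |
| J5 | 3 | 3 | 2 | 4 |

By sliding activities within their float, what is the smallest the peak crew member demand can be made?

6

Early-start (J1@1, J6@1, J2@2, J3@2, J4@1, J5@2) gives peak 9: d1:7  d2:9  d3:6  d4:3  d5:0  d6:0.
Shift J4→2, J5→3.
Schedule J1@1, J6@1, J2@2, J3@2, J4@2, J5@3: d1:4  d2:6  d3:6  d4:6  d5:3  d6:0 — peak 6.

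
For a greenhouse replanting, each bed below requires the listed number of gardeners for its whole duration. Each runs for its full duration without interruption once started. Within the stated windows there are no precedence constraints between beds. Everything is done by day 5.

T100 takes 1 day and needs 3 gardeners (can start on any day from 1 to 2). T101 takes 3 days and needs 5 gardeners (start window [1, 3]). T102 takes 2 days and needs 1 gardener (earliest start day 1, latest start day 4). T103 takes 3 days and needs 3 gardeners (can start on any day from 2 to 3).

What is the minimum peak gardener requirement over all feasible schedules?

8

Early-start (T100@1, T101@1, T102@1, T103@2) gives peak 9: d1:9  d2:9  d3:8  d4:3  d5:0.
Shift T102→4.
Schedule T100@1, T101@1, T102@4, T103@2: d1:8  d2:8  d3:8  d4:4  d5:1 — peak 8.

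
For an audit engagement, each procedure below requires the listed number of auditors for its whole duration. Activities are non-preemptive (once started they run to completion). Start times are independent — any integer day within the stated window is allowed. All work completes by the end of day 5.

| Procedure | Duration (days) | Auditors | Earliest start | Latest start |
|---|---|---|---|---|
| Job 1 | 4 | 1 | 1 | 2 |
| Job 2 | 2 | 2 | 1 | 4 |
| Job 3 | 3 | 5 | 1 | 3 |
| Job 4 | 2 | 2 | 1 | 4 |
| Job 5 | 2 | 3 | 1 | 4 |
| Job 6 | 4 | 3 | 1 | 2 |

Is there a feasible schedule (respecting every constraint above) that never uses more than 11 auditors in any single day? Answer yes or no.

yes

Schedule Job 1@1, Job 2@1, Job 3@1, Job 4@3, Job 5@4, Job 6@1: d1:11  d2:11  d3:11  d4:9  d5:3 — peak 11 ≤ 11.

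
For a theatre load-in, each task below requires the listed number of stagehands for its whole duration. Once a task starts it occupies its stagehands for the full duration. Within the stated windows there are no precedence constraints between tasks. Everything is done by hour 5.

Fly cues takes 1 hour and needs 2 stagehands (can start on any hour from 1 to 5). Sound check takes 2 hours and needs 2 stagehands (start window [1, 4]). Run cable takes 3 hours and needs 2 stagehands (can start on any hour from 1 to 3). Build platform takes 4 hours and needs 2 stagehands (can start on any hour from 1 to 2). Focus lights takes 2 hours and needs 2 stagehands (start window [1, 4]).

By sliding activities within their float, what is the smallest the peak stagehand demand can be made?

6

Early-start (Fly cues@1, Sound check@1, Run cable@1, Build platform@1, Focus lights@1) gives peak 10: h1:10  h2:8  h3:4  h4:2  h5:0.
Shift Build platform→2, Focus lights→3.
Schedule Fly cues@1, Sound check@1, Run cable@1, Build platform@2, Focus lights@3: h1:6  h2:6  h3:6  h4:4  h5:2 — peak 6.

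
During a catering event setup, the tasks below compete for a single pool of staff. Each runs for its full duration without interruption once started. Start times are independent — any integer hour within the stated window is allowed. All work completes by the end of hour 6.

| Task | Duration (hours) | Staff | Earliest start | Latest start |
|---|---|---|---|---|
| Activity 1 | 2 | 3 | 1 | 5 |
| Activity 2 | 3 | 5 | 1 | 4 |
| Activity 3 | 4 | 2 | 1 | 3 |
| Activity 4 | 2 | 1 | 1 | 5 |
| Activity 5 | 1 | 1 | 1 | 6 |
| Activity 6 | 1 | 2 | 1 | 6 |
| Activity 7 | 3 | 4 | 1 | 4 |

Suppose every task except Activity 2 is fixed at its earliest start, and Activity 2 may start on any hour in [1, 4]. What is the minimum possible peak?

Activity 2@1: h1:18  h2:15  h3:11  h4:2  h5:0  h6:0 → peak 18
Activity 2@2: h1:13  h2:15  h3:11  h4:7  h5:0  h6:0 → peak 15
Activity 2@3: h1:13  h2:10  h3:11  h4:7  h5:5  h6:0 → peak 13
Activity 2@4: h1:13  h2:10  h3:6  h4:7  h5:5  h6:5 → peak 13
Best is Activity 2@3, peak 13.

13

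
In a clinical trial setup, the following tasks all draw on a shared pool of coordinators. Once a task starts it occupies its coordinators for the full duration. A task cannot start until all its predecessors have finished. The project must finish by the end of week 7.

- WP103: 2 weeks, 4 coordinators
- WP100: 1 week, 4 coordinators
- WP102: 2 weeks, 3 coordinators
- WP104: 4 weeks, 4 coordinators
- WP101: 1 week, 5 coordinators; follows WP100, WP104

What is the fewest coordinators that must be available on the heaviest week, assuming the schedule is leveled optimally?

8

Early-start (WP103@1, WP100@1, WP102@1, WP104@1, WP101@5) gives peak 15: w1:15  w2:11  w3:4  w4:4  w5:5  w6:0  w7:0.
Shift WP102→2, WP104→3, WP101→7.
Schedule WP103@1, WP100@1, WP102@2, WP104@3, WP101@7: w1:8  w2:7  w3:7  w4:4  w5:4  w6:4  w7:5 — peak 8.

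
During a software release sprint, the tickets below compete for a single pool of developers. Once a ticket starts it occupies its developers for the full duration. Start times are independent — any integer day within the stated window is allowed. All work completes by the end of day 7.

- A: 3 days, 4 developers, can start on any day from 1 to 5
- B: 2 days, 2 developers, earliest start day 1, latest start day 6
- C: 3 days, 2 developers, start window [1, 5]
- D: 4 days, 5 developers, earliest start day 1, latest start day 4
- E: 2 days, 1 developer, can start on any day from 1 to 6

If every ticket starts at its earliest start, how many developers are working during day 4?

5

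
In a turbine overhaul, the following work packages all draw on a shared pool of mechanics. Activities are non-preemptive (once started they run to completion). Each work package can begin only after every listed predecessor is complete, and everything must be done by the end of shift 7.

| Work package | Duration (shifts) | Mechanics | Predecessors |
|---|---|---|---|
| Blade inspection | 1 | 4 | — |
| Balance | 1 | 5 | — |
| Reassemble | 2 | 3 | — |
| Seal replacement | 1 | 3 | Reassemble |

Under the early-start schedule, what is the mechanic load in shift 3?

3

At early start, shift 3 has: Seal replacement.
Demand: 3 = 3.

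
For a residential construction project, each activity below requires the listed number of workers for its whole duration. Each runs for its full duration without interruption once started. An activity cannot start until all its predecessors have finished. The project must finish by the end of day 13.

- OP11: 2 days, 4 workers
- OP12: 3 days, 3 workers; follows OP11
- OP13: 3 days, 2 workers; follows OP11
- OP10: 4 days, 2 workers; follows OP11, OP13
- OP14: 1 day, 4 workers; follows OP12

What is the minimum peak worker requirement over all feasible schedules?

4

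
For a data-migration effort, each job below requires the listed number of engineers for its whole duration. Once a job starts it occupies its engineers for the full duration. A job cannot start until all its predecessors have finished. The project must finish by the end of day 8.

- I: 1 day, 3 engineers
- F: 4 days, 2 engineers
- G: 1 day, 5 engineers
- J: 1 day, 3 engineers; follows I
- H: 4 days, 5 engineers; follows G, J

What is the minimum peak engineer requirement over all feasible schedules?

Early-start (I@1, F@1, G@1, J@2, H@3) gives peak 10: d1:10  d2:5  d3:7  d4:7  d5:5  d6:5  d7:0  d8:0.
Shift G→2, J→3, H→4.
Schedule I@1, F@1, G@2, J@3, H@4: d1:5  d2:7  d3:5  d4:7  d5:5  d6:5  d7:5  d8:0 — peak 7.

7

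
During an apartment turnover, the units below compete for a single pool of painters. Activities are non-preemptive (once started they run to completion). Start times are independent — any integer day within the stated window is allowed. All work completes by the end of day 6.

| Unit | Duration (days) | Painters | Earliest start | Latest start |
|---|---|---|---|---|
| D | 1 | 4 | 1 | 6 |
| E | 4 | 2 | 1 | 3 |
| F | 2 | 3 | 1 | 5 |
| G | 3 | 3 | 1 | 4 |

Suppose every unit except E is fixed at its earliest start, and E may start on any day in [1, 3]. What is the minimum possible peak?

E@1: d1:12  d2:8  d3:5  d4:2  d5:0  d6:0 → peak 12
E@2: d1:10  d2:8  d3:5  d4:2  d5:2  d6:0 → peak 10
E@3: d1:10  d2:6  d3:5  d4:2  d5:2  d6:2 → peak 10
Best is E@2, peak 10.

10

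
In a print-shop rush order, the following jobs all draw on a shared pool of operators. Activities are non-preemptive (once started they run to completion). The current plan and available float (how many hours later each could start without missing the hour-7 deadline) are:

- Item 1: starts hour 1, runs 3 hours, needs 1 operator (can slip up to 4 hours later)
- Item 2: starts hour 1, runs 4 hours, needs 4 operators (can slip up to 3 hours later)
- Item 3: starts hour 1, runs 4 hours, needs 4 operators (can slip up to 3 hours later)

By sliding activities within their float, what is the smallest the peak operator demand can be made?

8

Early-start (Item 1@1, Item 2@1, Item 3@1) gives peak 9: h1:9  h2:9  h3:9  h4:8  h5:0  h6:0  h7:0.
Shift Item 3→4.
Schedule Item 1@1, Item 2@1, Item 3@4: h1:5  h2:5  h3:5  h4:8  h5:4  h6:4  h7:4 — peak 8.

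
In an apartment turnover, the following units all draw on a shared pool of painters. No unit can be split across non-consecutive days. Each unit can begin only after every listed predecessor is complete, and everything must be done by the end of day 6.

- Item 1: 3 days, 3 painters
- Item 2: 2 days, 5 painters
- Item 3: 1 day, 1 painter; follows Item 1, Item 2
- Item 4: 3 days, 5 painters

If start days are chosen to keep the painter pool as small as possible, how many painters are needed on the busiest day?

Early-start (Item 1@1, Item 2@1, Item 3@4, Item 4@1) gives peak 13: d1:13  d2:13  d3:8  d4:1  d5:0  d6:0.
Shift Item 4→3.
Schedule Item 1@1, Item 2@1, Item 3@4, Item 4@3: d1:8  d2:8  d3:8  d4:6  d5:5  d6:0 — peak 8.

8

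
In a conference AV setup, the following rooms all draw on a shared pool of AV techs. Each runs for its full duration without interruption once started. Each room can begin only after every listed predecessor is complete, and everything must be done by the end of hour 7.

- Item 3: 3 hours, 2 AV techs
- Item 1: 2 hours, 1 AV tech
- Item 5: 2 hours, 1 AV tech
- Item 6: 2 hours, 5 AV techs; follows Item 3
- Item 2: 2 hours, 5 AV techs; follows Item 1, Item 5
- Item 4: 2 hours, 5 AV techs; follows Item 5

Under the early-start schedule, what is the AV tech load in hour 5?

At early start, hour 5 has: Item 6.
Demand: 5 = 5.

5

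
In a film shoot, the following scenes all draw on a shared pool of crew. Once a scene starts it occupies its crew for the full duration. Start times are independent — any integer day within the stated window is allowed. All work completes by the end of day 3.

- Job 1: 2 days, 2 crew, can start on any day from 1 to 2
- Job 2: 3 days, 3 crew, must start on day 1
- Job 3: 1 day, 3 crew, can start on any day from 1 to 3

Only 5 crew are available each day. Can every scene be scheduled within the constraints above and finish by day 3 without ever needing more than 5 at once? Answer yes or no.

no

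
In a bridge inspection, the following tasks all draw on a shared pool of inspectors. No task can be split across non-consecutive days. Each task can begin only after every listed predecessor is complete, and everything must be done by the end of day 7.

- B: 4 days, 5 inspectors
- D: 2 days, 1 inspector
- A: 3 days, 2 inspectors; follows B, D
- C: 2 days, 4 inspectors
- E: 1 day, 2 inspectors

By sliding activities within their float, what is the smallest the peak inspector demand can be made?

Early-start (B@1, D@1, A@5, C@1, E@1) gives peak 12: d1:12  d2:10  d3:5  d4:5  d5:2  d6:2  d7:2.
Shift C→5, E→7.
Schedule B@1, D@1, A@5, C@5, E@7: d1:6  d2:6  d3:5  d4:5  d5:6  d6:6  d7:4 — peak 6.
Total inspector-days = 38 over 7 days ⇒ peak ≥ ⌈38/7⌉ = 6, so 6 is optimal.

6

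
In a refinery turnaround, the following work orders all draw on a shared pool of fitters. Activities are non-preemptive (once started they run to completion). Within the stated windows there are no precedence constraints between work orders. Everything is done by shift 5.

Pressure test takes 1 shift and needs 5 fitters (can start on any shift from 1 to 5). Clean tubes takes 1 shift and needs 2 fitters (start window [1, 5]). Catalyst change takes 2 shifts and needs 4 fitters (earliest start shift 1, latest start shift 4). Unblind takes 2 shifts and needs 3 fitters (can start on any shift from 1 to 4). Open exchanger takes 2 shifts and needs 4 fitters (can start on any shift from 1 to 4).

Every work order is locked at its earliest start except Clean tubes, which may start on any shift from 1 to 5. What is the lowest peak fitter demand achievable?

16

Clean tubes@1: s1:18  s2:11  s3:0  s4:0  s5:0 → peak 18
Clean tubes@2: s1:16  s2:13  s3:0  s4:0  s5:0 → peak 16
Clean tubes@3: s1:16  s2:11  s3:2  s4:0  s5:0 → peak 16
Clean tubes@4: s1:16  s2:11  s3:0  s4:2  s5:0 → peak 16
Clean tubes@5: s1:16  s2:11  s3:0  s4:0  s5:2 → peak 16
Best is Clean tubes@2, peak 16.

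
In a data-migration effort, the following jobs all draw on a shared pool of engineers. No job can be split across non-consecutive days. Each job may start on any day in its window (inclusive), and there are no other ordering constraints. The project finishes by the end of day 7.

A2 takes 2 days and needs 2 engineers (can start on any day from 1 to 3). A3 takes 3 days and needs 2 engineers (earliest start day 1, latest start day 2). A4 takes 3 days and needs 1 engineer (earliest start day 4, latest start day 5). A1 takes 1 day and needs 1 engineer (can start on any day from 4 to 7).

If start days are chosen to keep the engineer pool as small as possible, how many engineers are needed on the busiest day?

Schedule A2@1, A3@1, A4@4, A1@4: d1:4  d2:4  d3:2  d4:2  d5:1  d6:1  d7:0 — peak 4.

4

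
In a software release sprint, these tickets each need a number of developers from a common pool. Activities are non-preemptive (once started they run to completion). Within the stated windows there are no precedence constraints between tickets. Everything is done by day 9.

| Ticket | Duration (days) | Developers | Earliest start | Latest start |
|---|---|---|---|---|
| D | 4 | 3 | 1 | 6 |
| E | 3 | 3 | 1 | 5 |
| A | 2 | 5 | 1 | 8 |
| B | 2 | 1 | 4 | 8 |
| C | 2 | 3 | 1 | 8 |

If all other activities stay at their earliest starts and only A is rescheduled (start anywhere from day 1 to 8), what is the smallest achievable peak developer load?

A@1: d1:14  d2:14  d3:6  d4:4  d5:1  d6:0  d7:0  d8:0  d9:0 → peak 14
A@2: d1:9  d2:14  d3:11  d4:4  d5:1  d6:0  d7:0  d8:0  d9:0 → peak 14
A@3: d1:9  d2:9  d3:11  d4:9  d5:1  d6:0  d7:0  d8:0  d9:0 → peak 11
A@4: d1:9  d2:9  d3:6  d4:9  d5:6  d6:0  d7:0  d8:0  d9:0 → peak 9
A@5: d1:9  d2:9  d3:6  d4:4  d5:6  d6:5  d7:0  d8:0  d9:0 → peak 9
A@6: d1:9  d2:9  d3:6  d4:4  d5:1  d6:5  d7:5  d8:0  d9:0 → peak 9
A@7: d1:9  d2:9  d3:6  d4:4  d5:1  d6:0  d7:5  d8:5  d9:0 → peak 9
A@8: d1:9  d2:9  d3:6  d4:4  d5:1  d6:0  d7:0  d8:5  d9:5 → peak 9
Best is A@4, peak 9.

9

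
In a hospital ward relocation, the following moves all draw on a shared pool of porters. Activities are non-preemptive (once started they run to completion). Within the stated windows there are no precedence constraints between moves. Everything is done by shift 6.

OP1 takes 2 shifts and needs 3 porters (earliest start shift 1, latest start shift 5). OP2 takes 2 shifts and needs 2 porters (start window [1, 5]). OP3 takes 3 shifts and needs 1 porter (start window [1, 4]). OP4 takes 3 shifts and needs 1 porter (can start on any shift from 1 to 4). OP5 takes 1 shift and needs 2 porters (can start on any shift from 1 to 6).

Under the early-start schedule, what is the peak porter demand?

9

Early-start schedule: OP1@1, OP2@1, OP3@1, OP4@1, OP5@1.
Load per shift: shift 1: 9, shift 2: 7, shift 3: 2, shift 4: 0, shift 5: 0, shift 6: 0.
Peak is 9.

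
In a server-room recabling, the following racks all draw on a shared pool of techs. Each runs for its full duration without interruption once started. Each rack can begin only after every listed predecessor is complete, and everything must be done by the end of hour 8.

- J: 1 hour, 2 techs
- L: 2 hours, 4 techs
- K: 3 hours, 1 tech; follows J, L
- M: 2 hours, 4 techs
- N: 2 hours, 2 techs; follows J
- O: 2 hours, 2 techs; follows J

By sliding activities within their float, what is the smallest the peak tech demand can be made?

Early-start (J@1, L@1, K@3, M@1, N@2, O@2) gives peak 12: h1:10  h2:12  h3:5  h4:1  h5:1  h6:0  h7:0  h8:0.
Shift L→2, K→4, M→4, N→6, O→6.
Schedule J@1, L@2, K@4, M@4, N@6, O@6: h1:2  h2:4  h3:4  h4:5  h5:5  h6:5  h7:4  h8:0 — peak 5.

5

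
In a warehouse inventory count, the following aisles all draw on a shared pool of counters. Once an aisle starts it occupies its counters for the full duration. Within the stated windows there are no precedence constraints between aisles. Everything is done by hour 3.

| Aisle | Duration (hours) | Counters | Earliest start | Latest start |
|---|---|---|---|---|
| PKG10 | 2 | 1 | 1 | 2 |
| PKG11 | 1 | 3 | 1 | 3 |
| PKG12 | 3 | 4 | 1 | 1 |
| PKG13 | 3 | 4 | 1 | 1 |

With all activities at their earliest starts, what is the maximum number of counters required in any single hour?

Early-start schedule: PKG10@1, PKG11@1, PKG12@1, PKG13@1.
Load per hour: hour 1: 12, hour 2: 9, hour 3: 8.
Peak is 12.

12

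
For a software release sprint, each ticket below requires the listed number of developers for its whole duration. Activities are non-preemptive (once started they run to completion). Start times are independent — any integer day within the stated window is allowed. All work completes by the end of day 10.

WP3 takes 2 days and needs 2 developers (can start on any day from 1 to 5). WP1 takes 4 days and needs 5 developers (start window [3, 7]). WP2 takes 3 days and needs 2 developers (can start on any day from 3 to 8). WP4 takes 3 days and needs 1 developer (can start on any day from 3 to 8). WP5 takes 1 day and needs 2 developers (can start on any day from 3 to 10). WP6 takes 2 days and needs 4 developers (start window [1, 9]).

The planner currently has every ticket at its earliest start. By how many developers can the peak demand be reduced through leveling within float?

5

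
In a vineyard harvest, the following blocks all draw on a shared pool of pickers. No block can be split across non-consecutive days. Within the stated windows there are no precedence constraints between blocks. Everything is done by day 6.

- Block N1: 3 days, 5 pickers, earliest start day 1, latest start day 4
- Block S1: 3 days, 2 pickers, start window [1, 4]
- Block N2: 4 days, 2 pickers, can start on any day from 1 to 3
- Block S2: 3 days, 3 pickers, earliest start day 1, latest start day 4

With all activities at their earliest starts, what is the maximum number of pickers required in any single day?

12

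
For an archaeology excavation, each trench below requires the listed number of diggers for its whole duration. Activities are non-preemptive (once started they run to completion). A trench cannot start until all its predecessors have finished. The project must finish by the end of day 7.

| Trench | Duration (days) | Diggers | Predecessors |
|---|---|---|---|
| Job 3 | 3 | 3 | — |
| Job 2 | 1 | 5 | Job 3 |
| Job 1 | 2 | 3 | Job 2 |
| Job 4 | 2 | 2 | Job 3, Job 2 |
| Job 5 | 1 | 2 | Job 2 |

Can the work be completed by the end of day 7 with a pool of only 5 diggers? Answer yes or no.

yes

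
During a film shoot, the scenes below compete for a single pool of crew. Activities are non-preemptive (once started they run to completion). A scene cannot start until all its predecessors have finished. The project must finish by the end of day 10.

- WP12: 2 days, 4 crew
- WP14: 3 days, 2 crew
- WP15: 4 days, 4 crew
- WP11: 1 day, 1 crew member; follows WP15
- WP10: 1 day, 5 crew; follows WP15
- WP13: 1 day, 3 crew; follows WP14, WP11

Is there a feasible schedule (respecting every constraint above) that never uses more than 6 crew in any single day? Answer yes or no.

yes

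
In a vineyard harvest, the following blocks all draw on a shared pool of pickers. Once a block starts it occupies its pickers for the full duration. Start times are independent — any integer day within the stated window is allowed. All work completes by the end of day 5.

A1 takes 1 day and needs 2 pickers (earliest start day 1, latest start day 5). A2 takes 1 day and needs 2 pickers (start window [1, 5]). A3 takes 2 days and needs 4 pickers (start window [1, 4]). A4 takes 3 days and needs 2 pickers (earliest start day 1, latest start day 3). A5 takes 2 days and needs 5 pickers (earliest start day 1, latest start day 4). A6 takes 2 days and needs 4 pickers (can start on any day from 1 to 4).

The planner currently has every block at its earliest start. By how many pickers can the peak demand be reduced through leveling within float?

Early-start peak: d1:19  d2:15  d3:2  d4:0  d5:0 ⇒ 19.
Leveled (A1@1, A2@1, A3@1, A4@3, A5@4, A6@2): d1:8  d2:8  d3:6  d4:7  d5:7 ⇒ 8.
Reduction 19 − 8 = 11.

11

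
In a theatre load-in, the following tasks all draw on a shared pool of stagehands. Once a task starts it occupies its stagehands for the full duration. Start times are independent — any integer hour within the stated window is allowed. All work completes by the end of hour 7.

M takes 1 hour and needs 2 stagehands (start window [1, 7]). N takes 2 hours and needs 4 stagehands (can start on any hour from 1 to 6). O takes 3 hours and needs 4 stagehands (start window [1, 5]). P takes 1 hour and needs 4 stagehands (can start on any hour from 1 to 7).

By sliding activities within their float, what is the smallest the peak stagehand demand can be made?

4

Early-start (M@1, N@1, O@1, P@1) gives peak 14: h1:14  h2:8  h3:4  h4:0  h5:0  h6:0  h7:0.
Shift N→2, O→4, P→7.
Schedule M@1, N@2, O@4, P@7: h1:2  h2:4  h3:4  h4:4  h5:4  h6:4  h7:4 — peak 4.
Total stagehand-hours = 26 over 7 hours ⇒ peak ≥ ⌈26/7⌉ = 4, so 4 is optimal.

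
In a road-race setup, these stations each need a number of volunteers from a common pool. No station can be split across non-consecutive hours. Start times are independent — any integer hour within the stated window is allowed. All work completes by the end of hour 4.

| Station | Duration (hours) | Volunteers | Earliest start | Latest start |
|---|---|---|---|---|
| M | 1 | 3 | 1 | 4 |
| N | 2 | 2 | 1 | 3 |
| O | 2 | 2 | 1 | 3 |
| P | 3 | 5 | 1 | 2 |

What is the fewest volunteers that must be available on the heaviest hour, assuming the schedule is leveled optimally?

7

Early-start (M@1, N@1, O@1, P@1) gives peak 12: h1:12  h2:9  h3:5  h4:0.
Shift O→3, P→2.
Schedule M@1, N@1, O@3, P@2: h1:5  h2:7  h3:7  h4:7 — peak 7.
Total volunteer-hours = 26 over 4 hours ⇒ peak ≥ ⌈26/4⌉ = 7, so 7 is optimal.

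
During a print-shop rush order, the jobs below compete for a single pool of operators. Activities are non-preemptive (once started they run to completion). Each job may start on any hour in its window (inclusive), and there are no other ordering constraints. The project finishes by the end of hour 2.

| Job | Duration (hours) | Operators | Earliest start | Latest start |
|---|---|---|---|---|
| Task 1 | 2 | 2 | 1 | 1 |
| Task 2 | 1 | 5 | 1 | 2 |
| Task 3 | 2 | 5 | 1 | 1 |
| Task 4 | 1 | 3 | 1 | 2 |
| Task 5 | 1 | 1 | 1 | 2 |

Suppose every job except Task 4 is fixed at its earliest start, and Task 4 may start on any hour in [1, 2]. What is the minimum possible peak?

13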